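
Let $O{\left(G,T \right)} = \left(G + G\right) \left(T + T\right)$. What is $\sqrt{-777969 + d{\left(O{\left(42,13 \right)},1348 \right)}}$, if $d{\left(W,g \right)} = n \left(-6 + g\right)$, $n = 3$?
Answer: $i \sqrt{773943} \approx 879.74 i$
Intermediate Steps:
$O{\left(G,T \right)} = 4 G T$ ($O{\left(G,T \right)} = 2 G 2 T = 4 G T$)
$d{\left(W,g \right)} = -18 + 3 g$ ($d{\left(W,g \right)} = 3 \left(-6 + g\right) = -18 + 3 g$)
$\sqrt{-777969 + d{\left(O{\left(42,13 \right)},1348 \right)}} = \sqrt{-777969 + \left(-18 + 3 \cdot 1348\right)} = \sqrt{-777969 + \left(-18 + 4044\right)} = \sqrt{-777969 + 4026} = \sqrt{-773943} = i \sqrt{773943}$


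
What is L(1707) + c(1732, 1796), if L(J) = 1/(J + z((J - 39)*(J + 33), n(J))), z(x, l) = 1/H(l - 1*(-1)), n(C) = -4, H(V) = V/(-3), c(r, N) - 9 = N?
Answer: 3082941/1708 ≈ 1805.0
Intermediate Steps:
c(r, N) = 9 + N
H(V) = -V/3 (H(V) = V*(-⅓) = -V/3)
z(x, l) = 1/(-⅓ - l/3) (z(x, l) = 1/(-(l - 1*(-1))/3) = 1/(-(l + 1)/3) = 1/(-(1 + l)/3) = 1/(-⅓ - l/3))
L(J) = 1/(1 + J) (L(J) = 1/(J + 3/(-1 - 1*(-4))) = 1/(J + 3/(-1 + 4)) = 1/(J + 3/3) = 1/(J + 3*(⅓)) = 1/(J + 1) = 1/(1 + J))
L(1707) + c(1732, 1796) = 1/(1 + 1707) + (9 + 1796) = 1/1708 + 1805 = 3082941/1708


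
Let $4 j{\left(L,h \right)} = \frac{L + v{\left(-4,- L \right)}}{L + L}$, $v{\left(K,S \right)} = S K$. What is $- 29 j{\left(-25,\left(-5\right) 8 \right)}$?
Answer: $- \frac{145}{8} \approx -18.125$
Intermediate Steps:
$v{\left(K,S \right)} = K S$
$j{\left(L,h \right)} = \frac{5}{8}$ ($j{\left(L,h \right)} = \frac{\left(L - 4 \left(- L\right)\right) \frac{1}{L + L}}{4} = \frac{\left(L + 4 L\right) \frac{1}{2 L}}{4} = \frac{5 L \frac{1}{2 L}}{4} = \frac{1}{4} \cdot \frac{5}{2} = \frac{5}{8}$)
$- 29 j{\left(-25,\left(-5\right) 8 \right)} = \left(-29\right) \frac{5}{8} = - \frac{145}{8}$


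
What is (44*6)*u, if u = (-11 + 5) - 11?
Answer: -4488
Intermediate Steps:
u = -17 (u = -6 - 11 = -17)
(44*6)*u = (44*6)*(-17) = 264*(-17) = -4488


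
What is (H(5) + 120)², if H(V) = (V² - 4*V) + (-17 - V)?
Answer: 10609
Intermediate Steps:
H(V) = -17 + V² - 5*V
(H(5) + 120)² = ((-17 + 5² - 5*5) + 120)² = ((-17 + 25 - 25) + 120)² = (-17 + 120)² = 103² = 10609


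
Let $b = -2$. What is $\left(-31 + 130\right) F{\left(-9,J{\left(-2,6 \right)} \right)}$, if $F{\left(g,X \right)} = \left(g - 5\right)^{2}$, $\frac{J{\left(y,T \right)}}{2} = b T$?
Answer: $19404$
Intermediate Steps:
$J{\left(y,T \right)} = - 4 T$ ($J{\left(y,T \right)} = 2 \left(- 2 T\right) = - 4 T$)
$F{\left(g,X \right)} = \left(-5 + g\right)^{2}$
$\left(-31 + 130\right) F{\left(-9,J{\left(-2,6 \right)} \right)} = \left(-31 + 130\right) \left(-5 - 9\right)^{2} = 99 \left(-14\right)^{2} = 99 \cdot 196 = 19404$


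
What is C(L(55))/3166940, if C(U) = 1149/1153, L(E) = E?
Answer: 1149/3651481820 ≈ 3.1467e-7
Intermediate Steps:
C(U) = 1149/1153 (C(U) = 1149*(1/1153) = 1149/1153)
C(L(55))/3166940 = (1149/1153)/3166940 = (1149/1153)*(1/3166940) = 1149/3651481820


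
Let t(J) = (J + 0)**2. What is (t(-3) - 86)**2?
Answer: 5929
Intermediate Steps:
t(J) = J**2
(t(-3) - 86)**2 = ((-3)**2 - 86)**2 = (9 - 86)**2 = (-77)**2 = 5929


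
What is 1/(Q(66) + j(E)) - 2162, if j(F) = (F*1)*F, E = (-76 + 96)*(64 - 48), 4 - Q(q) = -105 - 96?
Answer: -221832009/102605 ≈ -2162.0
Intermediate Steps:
Q(q) = 205 (Q(q) = 4 - (-105 - 96) = 4 - 1*(-201) = 4 + 201 = 205)
E = 320 (E = 20*16 = 320)
j(F) = F² (j(F) = F*F = F²)
1/(Q(66) + j(E)) - 2162 = 1/(205 + 320²) - 2162 = 1/(205 + 102400) - 2162 = 1/102605 - 2162 = -221832009/102605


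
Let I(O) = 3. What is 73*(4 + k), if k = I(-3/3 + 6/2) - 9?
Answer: -146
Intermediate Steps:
k = -6 (k = 3 - 9 = -6)
73*(4 + k) = 73*(4 - 6) = 73*(-2) = -146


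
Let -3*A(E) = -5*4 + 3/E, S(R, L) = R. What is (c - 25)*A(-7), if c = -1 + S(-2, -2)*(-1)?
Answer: -1144/7 ≈ -163.43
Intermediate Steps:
A(E) = 20/3 - 1/E (A(E) = -(-5*4 + 3/E)/3 = -(-20 + 3/E)/3 = 20/3 - 1/E)
c = 1 (c = -1 - 2*(-1) = -1 + 2 = 1)
(c - 25)*A(-7) = (1 - 25)*(20/3 - 1/(-7)) = -24*(20/3 - 1*(-1/7)) = -24*(20/3 + 1/7) = -24*143/21 = -1144/7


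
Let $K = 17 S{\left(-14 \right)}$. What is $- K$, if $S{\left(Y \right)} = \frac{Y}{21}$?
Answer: $\frac{34}{3} \approx 11.333$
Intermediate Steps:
$S{\left(Y \right)} = \frac{Y}{21}$ ($S{\left(Y \right)} = Y \frac{1}{21} = \frac{Y}{21}$)
$K = - \frac{34}{3}$ ($K = 17 \cdot \frac{1}{21} \left(-14\right) = 17 \left(- \frac{2}{3}\right) = - \frac{34}{3} \approx -11.333$)
$- K = \left(-1\right) \left(- \frac{34}{3}\right) = \frac{34}{3}$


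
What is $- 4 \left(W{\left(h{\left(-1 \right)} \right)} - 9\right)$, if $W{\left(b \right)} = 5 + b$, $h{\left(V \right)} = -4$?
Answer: $32$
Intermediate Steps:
$- 4 \left(W{\left(h{\left(-1 \right)} \right)} - 9\right) = - 4 \left(\left(5 - 4\right) - 9\right) = - 4 \left(1 - 9\right) = \left(-4\right) \left(-8\right) = 32$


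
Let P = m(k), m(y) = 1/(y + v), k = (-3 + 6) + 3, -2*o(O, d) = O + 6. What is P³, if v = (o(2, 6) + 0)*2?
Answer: -⅛ ≈ -0.12500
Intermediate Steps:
o(O, d) = -3 - O/2 (o(O, d) = -(O + 6)/2 = -(6 + O)/2 = -3 - O/2)
v = -8 (v = ((-3 - ½*2) + 0)*2 = ((-3 - 1) + 0)*2 = (-4 + 0)*2 = -4*2 = -8)
k = 6 (k = 3 + 3 = 6)
m(y) = 1/(-8 + y) (m(y) = 1/(y - 8) = 1/(-8 + y))
P = -½ (P = 1/(-8 + 6) = 1/(-2) = -½ ≈ -0.50000)
P³ = (-½)³ = -⅛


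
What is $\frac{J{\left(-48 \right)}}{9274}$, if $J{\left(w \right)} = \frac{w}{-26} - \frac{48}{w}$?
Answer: $\frac{37}{120562} \approx 0.0003069$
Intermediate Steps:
$J{\left(w \right)} = - \frac{48}{w} - \frac{w}{26}$ ($J{\left(w \right)} = w \left(- \frac{1}{26}\right) - \frac{48}{w} = - \frac{w}{26} - \frac{48}{w} = - \frac{48}{w} - \frac{w}{26}$)
$\frac{J{\left(-48 \right)}}{9274} = \frac{- \frac{48}{-48} - - \frac{24}{13}}{9274} = \left(\left(-48\right) \left(- \frac{1}{48}\right) + \frac{24}{13}\right) \frac{1}{9274} = \left(1 + \frac{24}{13}\right) \frac{1}{9274} = \frac{37}{13} \cdot \frac{1}{9274} = \frac{37}{120562}$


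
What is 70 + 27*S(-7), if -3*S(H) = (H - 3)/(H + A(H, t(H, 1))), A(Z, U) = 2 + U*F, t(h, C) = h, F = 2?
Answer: 1240/19 ≈ 65.263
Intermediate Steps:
A(Z, U) = 2 + 2*U (A(Z, U) = 2 + U*2 = 2 + 2*U)
S(H) = -(-3 + H)/(3*(2 + 3*H)) (S(H) = -(H - 3)/(3*(H + (2 + 2*H))) = -(-3 + H)/(3*(2 + 3*H)))
70 + 27*S(-7) = 70 + 27*((3 - 1*(-7))/(3*(2 + 3*(-7)))) = 70 + 27*((3 + 7)/(3*(2 - 21))) = 70 + 27*((1/3)*10/(-19)) = 70 + 27*((1/3)*(-1/19)*10) = 70 + 27*(-10/57) = 70 - 90/19 = 1240/19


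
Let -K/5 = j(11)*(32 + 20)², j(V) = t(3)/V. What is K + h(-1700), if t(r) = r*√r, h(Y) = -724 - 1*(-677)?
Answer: -47 - 40560*√3/11 ≈ -6433.5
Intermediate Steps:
h(Y) = -47 (h(Y) = -724 + 677 = -47)
t(r) = r^(3/2)
j(V) = 3*√3/V (j(V) = 3^(3/2)/V = (3*√3)/V = 3*√3/V)
K = -40560*√3/11 (K = -5*3*√3/11*(32 + 20)² = -5*3*√3*(1/11)*52² = -5*3*√3/11*2704 = -40560*√3/11 ≈ -6386.5)
K + h(-1700) = -40560*√3/11 - 47 = -47 - 40560*√3/11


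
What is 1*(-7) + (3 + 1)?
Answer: -3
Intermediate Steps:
1*(-7) + (3 + 1) = -7 + 4 = -3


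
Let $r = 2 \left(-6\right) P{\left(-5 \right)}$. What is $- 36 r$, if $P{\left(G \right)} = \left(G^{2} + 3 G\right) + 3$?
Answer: $5616$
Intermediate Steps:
$P{\left(G \right)} = 3 + G^{2} + 3 G$
$r = -156$ ($r = 2 \left(-6\right) \left(3 + \left(-5\right)^{2} + 3 \left(-5\right)\right) = - 12 \left(3 + 25 - 15\right) = \left(-12\right) 13 = -156$)
$- 36 r = \left(-36\right) \left(-156\right) = 5616$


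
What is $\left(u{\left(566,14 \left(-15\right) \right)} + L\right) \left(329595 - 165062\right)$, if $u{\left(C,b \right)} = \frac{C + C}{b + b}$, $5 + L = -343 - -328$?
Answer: $- \frac{392082139}{105} \approx -3.7341 \cdot 10^{6}$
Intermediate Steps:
$L = -20$ ($L = -5 - 15 = -20$)
$u{\left(C,b \right)} = \frac{C}{b}$ ($u{\left(C,b \right)} = \frac{2 C}{2 b} = 2 C \frac{1}{2 b} = \frac{C}{b}$)
$\left(u{\left(566,14 \left(-15\right) \right)} + L\right) \left(329595 - 165062\right) = \left(\frac{566}{14 \left(-15\right)} - 20\right) \left(329595 - 165062\right) = \left(\frac{566}{-210} - 20\right) 164533 = \left(566 \left(- \frac{1}{210}\right) - 20\right) 164533 = \left(- \frac{283}{105} - 20\right) 164533 = \left(- \frac{2383}{105}\right) 164533 = - \frac{392082139}{105}$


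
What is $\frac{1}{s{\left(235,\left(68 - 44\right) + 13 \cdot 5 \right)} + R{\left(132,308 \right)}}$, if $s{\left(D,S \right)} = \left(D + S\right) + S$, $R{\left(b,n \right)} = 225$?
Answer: $\frac{1}{638} \approx 0.0015674$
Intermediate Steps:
$s{\left(D,S \right)} = D + 2 S$
$\frac{1}{s{\left(235,\left(68 - 44\right) + 13 \cdot 5 \right)} + R{\left(132,308 \right)}} = \frac{1}{\left(235 + 2 \left(\left(68 - 44\right) + 13 \cdot 5\right)\right) + 225} = \frac{1}{\left(235 + 2 \left(24 + 65\right)\right) + 225} = \frac{1}{\left(235 + 2 \cdot 89\right) + 225} = \frac{1}{\left(235 + 178\right) + 225} = \frac{1}{413 + 225} = \frac{1}{638}$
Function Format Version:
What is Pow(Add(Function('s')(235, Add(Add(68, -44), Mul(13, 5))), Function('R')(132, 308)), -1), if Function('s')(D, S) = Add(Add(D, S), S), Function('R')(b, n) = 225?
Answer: Rational(1, 638) ≈ 0.0015674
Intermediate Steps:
Function('s')(D, S) = Add(D, Mul(2, S))
Pow(Add(Function('s')(235, Add(Add(68, -44), Mul(13, 5))), Function('R')(132, 308)), -1) = Pow(Add(Add(235, Mul(2, Add(Add(68, -44), Mul(13, 5)))), 225), -1) = Pow(Add(Add(235, Mul(2, Add(24, 65))), 225), -1) = Pow(Add(Add(235, Mul(2, 89)), 225), -1) = Pow(Add(Add(235, 178), 225), -1) = Pow(Add(413, 225), -1) = Pow(638, -1) = Rational(1, 638)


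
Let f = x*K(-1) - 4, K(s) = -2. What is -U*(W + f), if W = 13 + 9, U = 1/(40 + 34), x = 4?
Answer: -5/37 ≈ -0.13514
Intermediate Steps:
U = 1/74 ≈ 0.013514
f = -12 (f = 4*(-2) - 4 = -8 - 4 = -12)
W = 22
-U*(W + f) = -(22 - 12)/74 = -10/74 = -1*5/37 = -5/37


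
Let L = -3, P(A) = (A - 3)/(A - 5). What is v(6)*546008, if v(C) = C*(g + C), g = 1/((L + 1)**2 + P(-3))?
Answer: 386573664/19 ≈ 2.0346e+7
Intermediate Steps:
P(A) = (-3 + A)/(-5 + A)
g = 4/19 (g = 1/((-3 + 1)**2 + (-3 - 3)/(-5 - 3)) = 1/((-2)**2 - 6/(-8)) = 1/(4 - 1/8*(-6)) = 1/(4 + 3/4) = 1/(19/4) = 4/19 ≈ 0.21053)
v(C) = C*(4/19 + C)
v(6)*546008 = ((1/19)*6*(4 + 19*6))*546008 = ((1/19)*6*(4 + 114))*546008 = ((1/19)*6*118)*546008 = (708/19)*546008 = 386573664/19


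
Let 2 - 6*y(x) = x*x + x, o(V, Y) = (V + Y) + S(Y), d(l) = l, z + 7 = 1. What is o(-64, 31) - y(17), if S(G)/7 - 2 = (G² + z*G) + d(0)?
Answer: 16370/3 ≈ 5456.7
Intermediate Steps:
z = -6 (z = -7 + 1 = -6)
S(G) = 14 - 42*G + 7*G² (S(G) = 14 + 7*((G² - 6*G) + 0) = 14 + 7*(G² - 6*G) = 14 + (-42*G + 7*G²) = 14 - 42*G + 7*G²)
o(V, Y) = 14 + V - 41*Y + 7*Y² (o(V, Y) = (V + Y) + (14 - 42*Y + 7*Y²) = 14 + V - 41*Y + 7*Y²)
y(x) = ⅓ - x/6 - x²/6 (y(x) = ⅓ - (x*x + x)/6 = ⅓ - (x² + x)/6 = ⅓ - (x + x²)/6 = ⅓ + (-x/6 - x²/6) = ⅓ - x/6 - x²/6)
o(-64, 31) - y(17) = (14 - 64 - 41*31 + 7*31²) - (⅓ - ⅙*17 - ⅙*17²) = (14 - 64 - 1271 + 7*961) - (⅓ - 17/6 - ⅙*289) = (14 - 64 - 1271 + 6727) - (⅓ - 17/6 - 289/6) = 5406 - 1*(-152/3) = 5406 + 152/3 = 16370/3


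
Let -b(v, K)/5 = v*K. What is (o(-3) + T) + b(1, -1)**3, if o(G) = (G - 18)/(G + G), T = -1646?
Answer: -3035/2 ≈ -1517.5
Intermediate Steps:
b(v, K) = -5*K*v (b(v, K) = -5*v*K = -5*K*v)
o(G) = (-18 + G)/(2*G) (o(G) = (-18 + G)/((2*G)) = (-18 + G)*(1/(2*G)) = (-18 + G)/(2*G))
(o(-3) + T) + b(1, -1)**3 = ((1/2)*(-18 - 3)/(-3) - 1646) + (-5*(-1)*1)**3 = ((1/2)*(-1/3)*(-21) - 1646) + 5**3 = (7/2 - 1646) + 125 = -3285/2 + 125 = -3035/2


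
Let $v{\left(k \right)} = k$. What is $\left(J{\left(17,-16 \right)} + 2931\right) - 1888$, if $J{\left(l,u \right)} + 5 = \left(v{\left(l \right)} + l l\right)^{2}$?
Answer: $94674$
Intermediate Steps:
$J{\left(l,u \right)} = -5 + \left(l + l^{2}\right)^{2}$ ($J{\left(l,u \right)} = -5 + \left(l + l l\right)^{2} = -5 + \left(l + l^{2}\right)^{2}$)
$\left(J{\left(17,-16 \right)} + 2931\right) - 1888 = \left(\left(-5 + 17^{2} \left(1 + 17\right)^{2}\right) + 2931\right) - 1888 = \left(\left(-5 + 289 \cdot 18^{2}\right) + 2931\right) - 1888 = \left(\left(-5 + 289 \cdot 324\right) + 2931\right) - 1888 = \left(\left(-5 + 93636\right) + 2931\right) - 1888 = \left(93631 + 2931\right) - 1888 = 96562 - 1888 = 94674$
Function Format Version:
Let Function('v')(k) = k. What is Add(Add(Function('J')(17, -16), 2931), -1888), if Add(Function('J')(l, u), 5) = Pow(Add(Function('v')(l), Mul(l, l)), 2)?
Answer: 94674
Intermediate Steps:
Function('J')(l, u) = Add(-5, Pow(Add(l, Pow(l, 2)), 2)) (Function('J')(l, u) = Add(-5, Pow(Add(l, Mul(l, l)), 2)) = Add(-5, Pow(Add(l, Pow(l, 2)), 2)))
Add(Add(Function('J')(17, -16), 2931), -1888) = Add(Add(Add(-5, Mul(Pow(17, 2), Pow(Add(1, 17), 2))), 2931), -1888) = Add(Add(Add(-5, Mul(289, Pow(18, 2))), 2931), -1888) = Add(Add(Add(-5, Mul(289, 324)), 2931), -1888) = Add(Add(Add(-5, 93636), 2931), -1888) = Add(Add(93631, 2931), -1888) = Add(96562, -1888) = 94674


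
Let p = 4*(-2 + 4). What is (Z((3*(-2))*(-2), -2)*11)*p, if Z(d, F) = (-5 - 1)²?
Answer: 3168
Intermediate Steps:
Z(d, F) = 36 (Z(d, F) = (-6)² = 36)
p = 8 (p = 4*2 = 8)
(Z((3*(-2))*(-2), -2)*11)*p = (36*11)*8 = 396*8 = 3168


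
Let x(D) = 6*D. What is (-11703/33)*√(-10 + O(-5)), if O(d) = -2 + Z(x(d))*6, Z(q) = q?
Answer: -31208*I*√3/11 ≈ -4914.0*I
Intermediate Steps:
O(d) = -2 + 36*d (O(d) = -2 + (6*d)*6 = -2 + 36*d)
(-11703/33)*√(-10 + O(-5)) = (-11703/33)*√(-10 + (-2 + 36*(-5))) = (-11703/33)*√(-10 + (-2 - 180)) = (-141*83/33)*√(-10 - 182) = -31208*I*√3/11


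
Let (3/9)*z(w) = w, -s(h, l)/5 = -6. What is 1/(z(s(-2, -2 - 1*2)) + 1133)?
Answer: 1/1223 ≈ 0.00081766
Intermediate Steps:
s(h, l) = 30 (s(h, l) = -5*(-6) = 30)
z(w) = 3*w
1/(z(s(-2, -2 - 1*2)) + 1133) = 1/(3*30 + 1133) = 1/(90 + 1133) = 1/1223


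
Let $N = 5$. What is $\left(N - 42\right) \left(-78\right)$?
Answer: $2886$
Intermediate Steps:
$\left(N - 42\right) \left(-78\right) = \left(5 - 42\right) \left(-78\right) = \left(-37\right) \left(-78\right) = 2886$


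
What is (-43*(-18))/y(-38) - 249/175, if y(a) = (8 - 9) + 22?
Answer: 6201/175 ≈ 35.434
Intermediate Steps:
y(a) = 21 (y(a) = -1 + 22 = 21)
(-43*(-18))/y(-38) - 249/175 = -43*(-18)/21 - 249/175 = 774*(1/21) - 249*1/175 = 258/7 - 249/175 = 6201/175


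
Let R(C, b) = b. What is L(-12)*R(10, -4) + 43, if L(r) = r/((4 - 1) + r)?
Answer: 113/3 ≈ 37.667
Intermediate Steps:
L(r) = r/(3 + r)
L(-12)*R(10, -4) + 43 = -12/(3 - 12)*(-4) + 43 = -12/(-9)*(-4) + 43 = -12*(-1/9)*(-4) + 43 = (4/3)*(-4) + 43 = -16/3 + 43 = 113/3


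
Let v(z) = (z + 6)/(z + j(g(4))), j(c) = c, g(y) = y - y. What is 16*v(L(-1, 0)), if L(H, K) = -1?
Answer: -80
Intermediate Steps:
g(y) = 0
v(z) = (6 + z)/z (v(z) = (z + 6)/(z + 0) = (6 + z)/z)
16*v(L(-1, 0)) = 16*((6 - 1)/(-1)) = 16*(-1*5) = 16*(-5) = -80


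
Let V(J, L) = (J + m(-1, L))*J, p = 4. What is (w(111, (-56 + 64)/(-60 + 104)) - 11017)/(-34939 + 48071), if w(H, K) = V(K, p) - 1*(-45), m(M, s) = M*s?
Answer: -331924/397243 ≈ -0.83557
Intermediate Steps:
V(J, L) = J*(J - L) (V(J, L) = (J - L)*J = J*(J - L))
w(H, K) = 45 + K*(-4 + K) (w(H, K) = K*(K - 1*4) - 1*(-45) = K*(K - 4) + 45 = K*(-4 + K) + 45 = 45 + K*(-4 + K))
(w(111, (-56 + 64)/(-60 + 104)) - 11017)/(-34939 + 48071) = ((45 + ((-56 + 64)/(-60 + 104))*(-4 + (-56 + 64)/(-60 + 104))) - 11017)/(-34939 + 48071) = ((45 + (8/44)*(-4 + 8/44)) - 11017)/13132 = ((45 + (8*(1/44))*(-4 + 8*(1/44))) - 11017)*(1/13132) = ((45 + 2*(-4 + 2/11)/11) - 11017)*(1/13132) = ((45 + (2/11)*(-42/11)) - 11017)*(1/13132) = ((45 - 84/121) - 11017)*(1/13132) = (5361/121 - 11017)*(1/13132) = -1327696/121*1/13132 = -331924/397243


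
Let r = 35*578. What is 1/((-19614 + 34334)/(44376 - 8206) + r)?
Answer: 3617/73173382 ≈ 4.9431e-5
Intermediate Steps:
r = 20230
1/((-19614 + 34334)/(44376 - 8206) + r) = 1/((-19614 + 34334)/(44376 - 8206) + 20230) = 1/(14720/36170 + 20230) = 1/(14720*(1/36170) + 20230) = 1/(1472/3617 + 20230) = 1/(73173382/3617) = 3617/73173382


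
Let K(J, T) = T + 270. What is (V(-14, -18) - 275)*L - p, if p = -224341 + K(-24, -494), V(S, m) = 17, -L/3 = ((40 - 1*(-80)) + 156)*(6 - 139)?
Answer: -28187427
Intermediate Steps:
L = 110124 (L = -3*((40 - 1*(-80)) + 156)*(6 - 139) = -3*((40 + 80) + 156)*(-133) = -3*(120 + 156)*(-133) = -828*(-133) = -3*(-36708) = 110124)
K(J, T) = 270 + T
p = -224565 (p = -224341 + (270 - 494) = -224341 - 224 = -224565)
(V(-14, -18) - 275)*L - p = (17 - 275)*110124 - 1*(-224565) = -258*110124 + 224565 = -28411992 + 224565 = -28187427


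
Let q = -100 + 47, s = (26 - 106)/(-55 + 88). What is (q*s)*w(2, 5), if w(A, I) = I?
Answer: 21200/33 ≈ 642.42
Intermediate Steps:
s = -80/33 ≈ -2.4242
q = -53
(q*s)*w(2, 5) = -53*(-80/33)*5 = (4240/33)*5 = 21200/33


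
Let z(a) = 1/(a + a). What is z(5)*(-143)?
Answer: -143/10 ≈ -14.300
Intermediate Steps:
z(a) = 1/(2*a)
z(5)*(-143) = ((½)/5)*(-143) = ((½)*(⅕))*(-143) = (⅒)*(-143) = -143/10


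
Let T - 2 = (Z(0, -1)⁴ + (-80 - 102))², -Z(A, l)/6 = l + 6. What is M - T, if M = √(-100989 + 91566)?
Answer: -655805193126 + 3*I*√1047 ≈ -6.5581e+11 + 97.072*I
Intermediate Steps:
Z(A, l) = -36 - 6*l (Z(A, l) = -6*(l + 6) = -6*(6 + l) = -36 - 6*l)
M = 3*I*√1047 (M = √(-9423) = 3*I*√1047 ≈ 97.072*I)
T = 655805193126 (T = 2 + ((-36 - 6*(-1))⁴ + (-80 - 102))² = 2 + ((-36 + 6)⁴ - 182)² = 2 + ((-30)⁴ - 182)² = 2 + (810000 - 182)² = 2 + 809818² = 2 + 655805193124 = 655805193126)
M - T = 3*I*√1047 - 1*655805193126 = 3*I*√1047 - 655805193126 = -655805193126 + 3*I*√1047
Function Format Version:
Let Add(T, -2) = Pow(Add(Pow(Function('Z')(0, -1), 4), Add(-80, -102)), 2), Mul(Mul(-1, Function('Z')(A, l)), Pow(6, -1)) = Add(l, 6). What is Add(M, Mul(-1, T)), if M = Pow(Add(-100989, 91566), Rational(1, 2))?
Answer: Add(-655805193126, Mul(3, I, Pow(1047, Rational(1, 2)))) ≈ Add(-6.5581e+11, Mul(97.072, I))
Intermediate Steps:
Function('Z')(A, l) = Add(-36, Mul(-6, l)) (Function('Z')(A, l) = Mul(-6, Add(l, 6)) = Mul(-6, Add(6, l)) = Add(-36, Mul(-6, l)))
M = Mul(3, I, Pow(1047, Rational(1, 2))) (M = Pow(-9423, Rational(1, 2)) = Mul(3, I, Pow(1047, Rational(1, 2))) ≈ Mul(97.072, I))
T = 655805193126 (T = Add(2, Pow(Add(Pow(Add(-36, Mul(-6, -1)), 4), Add(-80, -102)), 2)) = Add(2, Pow(Add(Pow(Add(-36, 6), 4), -182), 2)) = Add(2, Pow(Add(Pow(-30, 4), -182), 2)) = Add(2, Pow(Add(810000, -182), 2)) = Add(2, Pow(809818, 2)) = Add(2, 655805193124) = 655805193126)
Add(M, Mul(-1, T)) = Add(Mul(3, I, Pow(1047, Rational(1, 2))), Mul(-1, 655805193126)) = Add(Mul(3, I, Pow(1047, Rational(1, 2))), -655805193126) = Add(-655805193126, Mul(3, I, Pow(1047, Rational(1, 2))))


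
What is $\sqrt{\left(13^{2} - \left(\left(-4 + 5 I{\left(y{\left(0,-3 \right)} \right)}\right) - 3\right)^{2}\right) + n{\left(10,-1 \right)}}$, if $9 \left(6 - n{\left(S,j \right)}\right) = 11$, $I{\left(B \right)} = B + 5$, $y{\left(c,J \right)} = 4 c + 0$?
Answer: $\frac{26 i \sqrt{2}}{3} \approx 12.257 i$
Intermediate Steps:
$y{\left(c,J \right)} = 4 c$
$I{\left(B \right)} = 5 + B$
$n{\left(S,j \right)} = \frac{43}{9}$ ($n{\left(S,j \right)} = 6 - \frac{11}{9} = \frac{43}{9}$)
$\sqrt{\left(13^{2} - \left(\left(-4 + 5 I{\left(y{\left(0,-3 \right)} \right)}\right) - 3\right)^{2}\right) + n{\left(10,-1 \right)}} = \sqrt{\left(13^{2} - \left(\left(-4 + 5 \left(5 + 4 \cdot 0\right)\right) - 3\right)^{2}\right) + \frac{43}{9}} = \sqrt{\left(169 - \left(\left(-4 + 5 \left(5 + 0\right)\right) - 3\right)^{2}\right) + \frac{43}{9}} = \sqrt{\left(169 - \left(\left(-4 + 5 \cdot 5\right) - 3\right)^{2}\right) + \frac{43}{9}} = \sqrt{\left(169 - \left(\left(-4 + 25\right) - 3\right)^{2}\right) + \frac{43}{9}} = \sqrt{\left(169 - \left(21 - 3\right)^{2}\right) + \frac{43}{9}} = \sqrt{\left(169 - 18^{2}\right) + \frac{43}{9}} = \sqrt{\left(169 - 324\right) + \frac{43}{9}} = \sqrt{-155 + \frac{43}{9}} = \sqrt{- \frac{1352}{9}} = \frac{26 i \sqrt{2}}{3}$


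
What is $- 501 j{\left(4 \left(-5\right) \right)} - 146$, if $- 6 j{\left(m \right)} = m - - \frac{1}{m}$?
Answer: $- \frac{72807}{40} \approx -1820.2$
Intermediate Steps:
$j{\left(m \right)} = - \frac{m}{6} - \frac{1}{6 m}$ ($j{\left(m \right)} = - \frac{m - - \frac{1}{m}}{6} = - \frac{m + \frac{1}{m}}{6} = - \frac{m}{6} - \frac{1}{6 m}$)
$- 501 j{\left(4 \left(-5\right) \right)} - 146 = - 501 \frac{-1 - \left(4 \left(-5\right)\right)^{2}}{6 \cdot 4 \left(-5\right)} - 146 = - 501 \frac{-1 - \left(-20\right)^{2}}{6 \left(-20\right)} - 146 = - 501 \cdot \frac{1}{6} \left(- \frac{1}{20}\right) \left(-1 - 400\right) - 146 = - 501 \cdot \frac{1}{6} \left(- \frac{1}{20}\right) \left(-401\right) - 146 = \left(-501\right) \frac{401}{120} - 146 = - \frac{66967}{40} - 146 = - \frac{72807}{40}$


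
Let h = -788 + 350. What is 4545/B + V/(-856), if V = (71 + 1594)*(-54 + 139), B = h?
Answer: -10979745/62488 ≈ -175.71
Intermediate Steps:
h = -438
B = -438
V = 141525 (V = 1665*85 = 141525)
4545/B + V/(-856) = 4545/(-438) + 141525/(-856) = 4545*(-1/438) + 141525*(-1/856) = -1515/146 - 141525/856 = -10979745/62488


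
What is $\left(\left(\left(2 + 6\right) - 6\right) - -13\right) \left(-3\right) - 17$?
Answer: $-62$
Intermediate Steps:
$\left(\left(\left(2 + 6\right) - 6\right) - -13\right) \left(-3\right) - 17 = \left(\left(8 - 6\right) + 13\right) \left(-3\right) - 17 = \left(2 + 13\right) \left(-3\right) - 17 = 15 \left(-3\right) - 17 = -45 - 17 = -62$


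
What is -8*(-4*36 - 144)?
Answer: 2304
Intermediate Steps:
-8*(-4*36 - 144) = -8*(-144 - 144) = -8*(-288) = 2304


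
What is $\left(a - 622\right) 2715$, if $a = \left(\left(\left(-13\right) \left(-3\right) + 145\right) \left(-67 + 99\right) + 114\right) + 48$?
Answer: $14737020$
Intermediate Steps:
$a = 6050$ ($a = \left(\left(39 + 145\right) 32 + 114\right) + 48 = \left(184 \cdot 32 + 114\right) + 48 = \left(5888 + 114\right) + 48 = 6002 + 48 = 6050$)
$\left(a - 622\right) 2715 = \left(6050 - 622\right) 2715 = 5428 \cdot 2715 = 14737020$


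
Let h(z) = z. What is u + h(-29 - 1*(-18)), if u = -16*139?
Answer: -2235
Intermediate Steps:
u = -2224
u + h(-29 - 1*(-18)) = -2224 + (-29 - 1*(-18)) = -2224 + (-29 + 18) = -2224 - 11 = -2235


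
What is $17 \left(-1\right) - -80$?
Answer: $63$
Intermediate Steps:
$17 \left(-1\right) - -80 = -17 + 80 = 63$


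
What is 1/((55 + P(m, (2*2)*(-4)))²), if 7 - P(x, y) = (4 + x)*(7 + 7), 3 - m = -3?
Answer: 1/6084 ≈ 0.00016437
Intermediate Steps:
m = 6 (m = 3 - 1*(-3) = 3 + 3 = 6)
P(x, y) = -49 - 14*x (P(x, y) = 7 - (4 + x)*(7 + 7) = 7 - (4 + x)*14 = 7 - (56 + 14*x) = 7 + (-56 - 14*x) = -49 - 14*x)
1/((55 + P(m, (2*2)*(-4)))²) = 1/((55 + (-49 - 14*6))²) = 1/((55 + (-49 - 84))²) = 1/((55 - 133)²) = 1/((-78)²) = 1/6084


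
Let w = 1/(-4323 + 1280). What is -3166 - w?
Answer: -9634137/3043 ≈ -3166.0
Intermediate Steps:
w = -1/3043 (w = 1/(-3043) = -1/3043 ≈ -0.00032862)
-3166 - w = -3166 - 1*(-1/3043) = -3166 + 1/3043 = -9634137/3043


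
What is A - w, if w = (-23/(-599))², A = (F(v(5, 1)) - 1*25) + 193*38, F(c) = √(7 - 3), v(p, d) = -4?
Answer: 2623193582/358801 ≈ 7311.0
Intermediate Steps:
F(c) = 2 (F(c) = √4 = 2)
A = 7311 (A = (2 - 1*25) + 193*38 = (2 - 25) + 7334 = -23 + 7334 = 7311)
w = 529/358801 (w = (-23*(-1/599))² = (23/599)² = 529/358801 ≈ 0.0014744)
A - w = 7311 - 1*529/358801 = 7311 - 529/358801 = 2623193582/358801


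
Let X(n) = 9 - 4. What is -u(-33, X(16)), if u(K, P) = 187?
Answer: -187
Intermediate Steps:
X(n) = 5
-u(-33, X(16)) = -1*187 = -187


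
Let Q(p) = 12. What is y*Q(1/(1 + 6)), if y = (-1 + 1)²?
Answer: 0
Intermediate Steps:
y = 0 (y = 0² = 0)
y*Q(1/(1 + 6)) = 0*12 = 0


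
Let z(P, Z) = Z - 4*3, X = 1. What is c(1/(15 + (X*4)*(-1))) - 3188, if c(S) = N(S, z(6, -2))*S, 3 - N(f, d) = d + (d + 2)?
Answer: -35039/11 ≈ -3185.4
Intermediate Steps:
z(P, Z) = -12 + Z (z(P, Z) = Z - 12 = -12 + Z)
N(f, d) = 1 - 2*d (N(f, d) = 3 - (d + (d + 2)) = 3 - (d + (2 + d)) = 3 - (2 + 2*d) = 3 + (-2 - 2*d) = 1 - 2*d)
c(S) = 29*S (c(S) = (1 - 2*(-12 - 2))*S = (1 - 2*(-14))*S = (1 + 28)*S = 29*S)
c(1/(15 + (X*4)*(-1))) - 3188 = 29/(15 + (1*4)*(-1)) - 3188 = 29/(15 + 4*(-1)) - 3188 = 29/(15 - 4) - 3188 = 29/11 - 3188 = -35039/11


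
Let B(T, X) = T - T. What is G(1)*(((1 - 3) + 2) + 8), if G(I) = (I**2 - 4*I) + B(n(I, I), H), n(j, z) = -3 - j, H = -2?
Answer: -24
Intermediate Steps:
B(T, X) = 0
G(I) = I**2 - 4*I (G(I) = (I**2 - 4*I) + 0 = I**2 - 4*I)
G(1)*(((1 - 3) + 2) + 8) = (1*(-4 + 1))*(((1 - 3) + 2) + 8) = (1*(-3))*((-2 + 2) + 8) = -3*(0 + 8) = -3*8 = -24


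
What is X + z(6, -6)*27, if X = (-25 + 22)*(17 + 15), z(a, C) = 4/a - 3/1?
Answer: -159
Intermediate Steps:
z(a, C) = -3 + 4/a (z(a, C) = 4/a - 3*1 = 4/a - 3 = -3 + 4/a)
X = -96 (X = -3*32 = -96)
X + z(6, -6)*27 = -96 + (-3 + 4/6)*27 = -96 + (-3 + 4*(⅙))*27 = -96 + (-3 + ⅔)*27 = -96 - 7/3*27 = -96 - 63 = -159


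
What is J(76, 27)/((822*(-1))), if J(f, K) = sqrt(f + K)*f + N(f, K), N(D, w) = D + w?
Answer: -103/822 - 38*sqrt(103)/411 ≈ -1.0636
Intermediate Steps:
J(f, K) = K + f + f*sqrt(K + f) (J(f, K) = sqrt(f + K)*f + (f + K) = sqrt(K + f)*f + (K + f) = f*sqrt(K + f) + (K + f) = K + f + f*sqrt(K + f))
J(76, 27)/((822*(-1))) = (27 + 76 + 76*sqrt(27 + 76))/((822*(-1))) = (27 + 76 + 76*sqrt(103))/(-822) = (103 + 76*sqrt(103))*(-1/822) = -103/822 - 38*sqrt(103)/411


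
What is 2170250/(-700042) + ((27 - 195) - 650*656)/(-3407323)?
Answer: -3548063612447/1192634603783 ≈ -2.9750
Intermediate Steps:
2170250/(-700042) + ((27 - 195) - 650*656)/(-3407323) = 2170250*(-1/700042) + (-168 - 426400)*(-1/3407323) = -1085125/350021 - 426568*(-1/3407323) = -1085125/350021 + 426568/3407323 = -3548063612447/1192634603783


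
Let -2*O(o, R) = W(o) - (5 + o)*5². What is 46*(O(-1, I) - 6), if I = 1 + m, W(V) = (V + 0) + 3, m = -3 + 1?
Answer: 1978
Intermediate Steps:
m = -2
W(V) = 3 + V (W(V) = V + 3 = 3 + V)
I = -1 (I = 1 - 2 = -1)
O(o, R) = 61 + 12*o (O(o, R) = -((3 + o) - (5 + o)*5²)/2 = -((3 + o) - (5 + o)*25)/2 = -((3 + o) - (125 + 25*o))/2 = -((3 + o) + (-125 - 25*o))/2 = -(-122 - 24*o)/2 = 61 + 12*o)
46*(O(-1, I) - 6) = 46*((61 + 12*(-1)) - 6) = 46*((61 - 12) - 6) = 46*(49 - 6) = 46*43 = 1978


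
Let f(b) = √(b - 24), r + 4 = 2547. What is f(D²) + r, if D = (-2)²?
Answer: 2543 + 2*I*√2 ≈ 2543.0 + 2.8284*I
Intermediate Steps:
r = 2543 (r = -4 + 2547 = 2543)
D = 4
f(b) = √(-24 + b)
f(D²) + r = √(-24 + 4²) + 2543 = √(-24 + 16) + 2543 = √(-8) + 2543 = 2*I*√2 + 2543 = 2543 + 2*I*√2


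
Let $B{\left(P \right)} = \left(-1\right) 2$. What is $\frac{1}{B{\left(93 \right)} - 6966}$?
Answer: $- \frac{1}{6968} \approx -0.00014351$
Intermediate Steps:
$B{\left(P \right)} = -2$
$\frac{1}{B{\left(93 \right)} - 6966} = \frac{1}{-2 - 6966} = \frac{1}{-6968} = - \frac{1}{6968}$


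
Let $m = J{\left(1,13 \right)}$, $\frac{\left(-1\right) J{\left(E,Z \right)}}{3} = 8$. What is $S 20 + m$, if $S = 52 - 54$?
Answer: $-64$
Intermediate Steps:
$J{\left(E,Z \right)} = -24$ ($J{\left(E,Z \right)} = \left(-3\right) 8 = -24$)
$m = -24$
$S = -2$
$S 20 + m = \left(-2\right) 20 - 24 = -40 - 24 = -64$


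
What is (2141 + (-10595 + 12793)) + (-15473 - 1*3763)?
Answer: -14897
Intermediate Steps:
(2141 + (-10595 + 12793)) + (-15473 - 1*3763) = (2141 + 2198) + (-15473 - 3763) = 4339 - 19236 = -14897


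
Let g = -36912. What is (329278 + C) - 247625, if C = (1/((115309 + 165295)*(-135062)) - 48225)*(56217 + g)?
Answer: -35280195607047866761/37898937448 ≈ -9.3090e+8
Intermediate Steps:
C = -35283290168987308305/37898937448 (C = (1/((115309 + 165295)*(-135062)) - 48225)*(56217 - 36912) = (-1/135062/280604 - 48225)*19305 = ((1/280604)*(-1/135062) - 48225)*19305 = (-1/37898937448 - 48225)*19305 = -1827676258429801/37898937448*19305 = -35283290168987308305/37898937448 ≈ -9.3098e+8)
(329278 + C) - 247625 = (329278 - 35283290168987308305/37898937448) - 247625 = -35270810882662305761/37898937448 - 247625 = -35280195607047866761/37898937448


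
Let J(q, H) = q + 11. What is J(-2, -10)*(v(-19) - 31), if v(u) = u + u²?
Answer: 2799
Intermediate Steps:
J(q, H) = 11 + q
J(-2, -10)*(v(-19) - 31) = (11 - 2)*(-19*(1 - 19) - 31) = 9*(-19*(-18) - 31) = 9*(342 - 31) = 9*311 = 2799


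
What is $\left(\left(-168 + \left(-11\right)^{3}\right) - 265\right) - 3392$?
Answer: $-5156$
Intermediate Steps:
$\left(\left(-168 + \left(-11\right)^{3}\right) - 265\right) - 3392 = \left(\left(-168 - 1331\right) - 265\right) - 3392 = \left(-1499 - 265\right) - 3392 = -1764 - 3392 = -5156$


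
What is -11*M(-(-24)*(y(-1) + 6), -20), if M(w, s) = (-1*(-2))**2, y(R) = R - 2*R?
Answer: -44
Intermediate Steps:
y(R) = -R
M(w, s) = 4 (M(w, s) = 2**2 = 4)
-11*M(-(-24)*(y(-1) + 6), -20) = -11*4 = -44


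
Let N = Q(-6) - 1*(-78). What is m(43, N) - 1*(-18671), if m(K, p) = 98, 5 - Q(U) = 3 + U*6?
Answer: 18769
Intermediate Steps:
Q(U) = 2 - 6*U (Q(U) = 5 - (3 + U*6) = 5 - (3 + 6*U) = 5 + (-3 - 6*U) = 2 - 6*U)
N = 116 (N = (2 - 6*(-6)) - 1*(-78) = (2 + 36) + 78 = 38 + 78 = 116)
m(43, N) - 1*(-18671) = 98 - 1*(-18671) = 98 + 18671 = 18769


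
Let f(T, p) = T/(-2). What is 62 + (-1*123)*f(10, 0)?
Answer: 677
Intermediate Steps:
f(T, p) = -T/2 (f(T, p) = T*(-½) = -T/2)
62 + (-1*123)*f(10, 0) = 62 + (-1*123)*(-½*10) = 62 - 123*(-5) = 62 + 615 = 677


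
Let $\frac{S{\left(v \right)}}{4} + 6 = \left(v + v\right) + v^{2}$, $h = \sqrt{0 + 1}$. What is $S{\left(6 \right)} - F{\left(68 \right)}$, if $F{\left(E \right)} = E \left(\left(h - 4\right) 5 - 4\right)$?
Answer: $1460$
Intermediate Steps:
$h = 1$ ($h = \sqrt{1} = 1$)
$S{\left(v \right)} = -24 + 4 v^{2} + 8 v$ ($S{\left(v \right)} = -24 + 4 \left(\left(v + v\right) + v^{2}\right) = -24 + 4 \left(2 v + v^{2}\right) = -24 + 4 \left(v^{2} + 2 v\right) = -24 + \left(4 v^{2} + 8 v\right) = -24 + 4 v^{2} + 8 v$)
$F{\left(E \right)} = - 19 E$ ($F{\left(E \right)} = E \left(\left(1 - 4\right) 5 - 4\right) = E \left(\left(-3\right) 5 - 4\right) = E \left(-15 - 4\right) = E \left(-19\right) = - 19 E$)
$S{\left(6 \right)} - F{\left(68 \right)} = \left(-24 + 4 \cdot 6^{2} + 8 \cdot 6\right) - \left(-19\right) 68 = \left(-24 + 4 \cdot 36 + 48\right) - -1292 = \left(-24 + 144 + 48\right) + 1292 = 168 + 1292 = 1460$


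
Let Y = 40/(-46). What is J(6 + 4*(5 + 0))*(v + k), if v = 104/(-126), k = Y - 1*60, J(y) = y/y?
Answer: -89396/1449 ≈ -61.695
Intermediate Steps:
Y = -20/23 (Y = 40*(-1/46) = -20/23 ≈ -0.86957)
J(y) = 1
k = -1400/23 (k = -20/23 - 1*60 = -20/23 - 60 = -1400/23 ≈ -60.870)
v = -52/63 (v = 104*(-1/126) = -52/63 ≈ -0.82540)
J(6 + 4*(5 + 0))*(v + k) = 1*(-52/63 - 1400/23) = 1*(-89396/1449) = -89396/1449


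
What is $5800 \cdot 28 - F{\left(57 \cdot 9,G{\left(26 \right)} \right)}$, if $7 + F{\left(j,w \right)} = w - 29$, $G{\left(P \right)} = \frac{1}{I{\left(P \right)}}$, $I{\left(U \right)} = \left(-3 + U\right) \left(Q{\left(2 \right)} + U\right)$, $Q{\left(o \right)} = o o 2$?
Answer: $\frac{127024951}{782} \approx 1.6244 \cdot 10^{5}$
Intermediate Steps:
$Q{\left(o \right)} = 2 o^{2}$ ($Q{\left(o \right)} = o^{2} \cdot 2 = 2 o^{2}$)
$I{\left(U \right)} = \left(-3 + U\right) \left(8 + U\right)$ ($I{\left(U \right)} = \left(-3 + U\right) \left(2 \cdot 2^{2} + U\right) = \left(-3 + U\right) \left(2 \cdot 4 + U\right) = \left(-3 + U\right) \left(8 + U\right)$)
$G{\left(P \right)} = \frac{1}{-24 + P^{2} + 5 P}$
$F{\left(j,w \right)} = -36 + w$ ($F{\left(j,w \right)} = -7 + \left(w - 29\right) = -7 + \left(-29 + w\right) = -36 + w$)
$5800 \cdot 28 - F{\left(57 \cdot 9,G{\left(26 \right)} \right)} = 5800 \cdot 28 - \left(-36 + \frac{1}{-24 + 26^{2} + 5 \cdot 26}\right) = 162400 - \left(-36 + \frac{1}{-24 + 676 + 130}\right) = 162400 - \left(-36 + \frac{1}{782}\right) = 162400 - - \frac{28151}{782} = 162400 + \frac{28151}{782} = \frac{127024951}{782}$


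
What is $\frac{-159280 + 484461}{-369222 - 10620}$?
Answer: $- \frac{325181}{379842} \approx -0.8561$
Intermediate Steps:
$\frac{-159280 + 484461}{-369222 - 10620} = \frac{325181}{-379842} = 325181 \left(- \frac{1}{379842}\right) = - \frac{325181}{379842}$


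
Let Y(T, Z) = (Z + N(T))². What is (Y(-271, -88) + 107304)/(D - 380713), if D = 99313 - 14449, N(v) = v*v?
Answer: -5380769913/295849 ≈ -18188.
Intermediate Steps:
N(v) = v²
D = 84864
Y(T, Z) = (Z + T²)²
(Y(-271, -88) + 107304)/(D - 380713) = ((-88 + (-271)²)² + 107304)/(84864 - 380713) = ((-88 + 73441)² + 107304)/(-295849) = (73353² + 107304)*(-1/295849) = (5380662609 + 107304)*(-1/295849) = 5380769913*(-1/295849) = -5380769913/295849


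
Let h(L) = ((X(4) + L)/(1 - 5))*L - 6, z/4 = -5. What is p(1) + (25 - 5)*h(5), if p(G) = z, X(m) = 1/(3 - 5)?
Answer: -505/2 ≈ -252.50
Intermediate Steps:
X(m) = -½ (X(m) = 1/(-2) = -½)
z = -20 (z = 4*(-5) = -20)
p(G) = -20
h(L) = -6 + L*(⅛ - L/4) (h(L) = ((-½ + L)/(1 - 5))*L - 6 = ((-½ + L)/(-4))*L - 6 = ((-½ + L)*(-¼))*L - 6 = (⅛ - L/4)*L - 6 = L*(⅛ - L/4) - 6 = -6 + L*(⅛ - L/4))
p(1) + (25 - 5)*h(5) = -20 + (25 - 5)*(-6 - ¼*5² + (⅛)*5) = -20 + 20*(-6 - ¼*25 + 5/8) = -20 + 20*(-6 - 25/4 + 5/8) = -20 + 20*(-93/8) = -20 - 465/2 = -505/2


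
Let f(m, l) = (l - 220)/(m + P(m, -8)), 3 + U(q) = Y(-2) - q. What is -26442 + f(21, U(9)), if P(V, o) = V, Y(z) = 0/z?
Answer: -555398/21 ≈ -26448.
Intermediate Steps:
Y(z) = 0
U(q) = -3 - q (U(q) = -3 + (0 - q) = -3 - q)
f(m, l) = (-220 + l)/(2*m) (f(m, l) = (l - 220)/(m + m) = (-220 + l)/((2*m)) = (-220 + l)*(1/(2*m)) = (-220 + l)/(2*m))
-26442 + f(21, U(9)) = -26442 + (1/2)*(-220 + (-3 - 1*9))/21 = -26442 + (1/2)*(1/21)*(-220 + (-3 - 9)) = -26442 + (1/2)*(1/21)*(-220 - 12) = -26442 + (1/2)*(1/21)*(-232) = -26442 - 116/21 = -555398/21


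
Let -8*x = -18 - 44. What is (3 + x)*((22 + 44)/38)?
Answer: 1419/76 ≈ 18.671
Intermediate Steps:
x = 31/4 (x = -(-18 - 44)/8 = -1/8*(-62) = 31/4 ≈ 7.7500)
(3 + x)*((22 + 44)/38) = (3 + 31/4)*((22 + 44)/38) = 43*(66*(1/38))/4 = (43/4)*(33/19) = 1419/76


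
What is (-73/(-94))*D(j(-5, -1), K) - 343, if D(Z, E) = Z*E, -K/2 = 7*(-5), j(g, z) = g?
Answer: -28896/47 ≈ -614.81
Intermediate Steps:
K = 70 (K = -14*(-5) = -2*(-35) = 70)
D(Z, E) = E*Z
(-73/(-94))*D(j(-5, -1), K) - 343 = (-73/(-94))*(70*(-5)) - 343 = -73*(-1/94)*(-350) - 343 = (73/94)*(-350) - 343 = -12775/47 - 343 = -28896/47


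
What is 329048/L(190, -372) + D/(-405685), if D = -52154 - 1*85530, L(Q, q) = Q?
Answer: 13351599784/7708015 ≈ 1732.2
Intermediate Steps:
D = -137684 (D = -52154 - 85530 = -137684)
329048/L(190, -372) + D/(-405685) = 329048/190 - 137684/(-405685) = 329048*(1/190) - 137684*(-1/405685) = 164524/95 + 137684/405685 = 13351599784/7708015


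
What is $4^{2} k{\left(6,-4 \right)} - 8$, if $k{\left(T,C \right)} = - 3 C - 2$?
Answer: $152$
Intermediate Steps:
$k{\left(T,C \right)} = -2 - 3 C$
$4^{2} k{\left(6,-4 \right)} - 8 = 4^{2} \left(-2 - -12\right) - 8 = 16 \left(-2 + 12\right) - 8 = 16 \cdot 10 - 8 = 160 - 8 = 152$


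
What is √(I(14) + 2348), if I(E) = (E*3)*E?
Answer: 2*√734 ≈ 54.185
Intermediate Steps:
I(E) = 3*E² (I(E) = (3*E)*E = 3*E²)
√(I(14) + 2348) = √(3*14² + 2348) = √(3*196 + 2348) = √(588 + 2348) = √2936 = 2*√734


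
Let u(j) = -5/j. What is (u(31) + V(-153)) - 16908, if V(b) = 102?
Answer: -520991/31 ≈ -16806.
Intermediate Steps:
(u(31) + V(-153)) - 16908 = (-5/31 + 102) - 16908 = 3157/31 - 16908 = -520991/31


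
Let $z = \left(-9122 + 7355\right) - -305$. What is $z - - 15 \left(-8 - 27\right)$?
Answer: $-1987$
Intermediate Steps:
$z = -1462$ ($z = -1767 + 305 = -1462$)
$z - - 15 \left(-8 - 27\right) = -1462 - - 15 \left(-8 - 27\right) = -1462 - \left(-15\right) \left(-35\right) = -1462 - 525 = -1987$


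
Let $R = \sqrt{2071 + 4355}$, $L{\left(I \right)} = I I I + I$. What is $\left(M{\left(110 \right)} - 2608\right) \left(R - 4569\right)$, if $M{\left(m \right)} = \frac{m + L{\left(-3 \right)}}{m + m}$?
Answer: $\frac{131057196}{11} - \frac{86052 \sqrt{714}}{11} \approx 1.1705 \cdot 10^{7}$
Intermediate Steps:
$L{\left(I \right)} = I + I^{3}$ ($L{\left(I \right)} = I^{2} I + I = I^{3} + I = I + I^{3}$)
$M{\left(m \right)} = \frac{-30 + m}{2 m}$ ($M{\left(m \right)} = \frac{m + \left(-3 + \left(-3\right)^{3}\right)}{m + m} = \frac{m - 30}{2 m} = \left(m - 30\right) \frac{1}{2 m} = \left(-30 + m\right) \frac{1}{2 m} = \frac{-30 + m}{2 m}$)
$R = 3 \sqrt{714}$ ($R = \sqrt{6426} = 3 \sqrt{714} \approx 80.162$)
$\left(M{\left(110 \right)} - 2608\right) \left(R - 4569\right) = \left(\frac{-30 + 110}{2 \cdot 110} - 2608\right) \left(3 \sqrt{714} - 4569\right) = \left(\frac{1}{2} \cdot \frac{1}{110} \cdot 80 - 2608\right) \left(-4569 + 3 \sqrt{714}\right) = \left(\frac{4}{11} - 2608\right) \left(-4569 + 3 \sqrt{714}\right) = - \frac{28684 \left(-4569 + 3 \sqrt{714}\right)}{11} = \frac{131057196}{11} - \frac{86052 \sqrt{714}}{11}$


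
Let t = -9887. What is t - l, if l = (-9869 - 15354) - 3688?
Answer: 19024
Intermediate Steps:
l = -28911 (l = -25223 - 3688 = -28911)
t - l = -9887 - 1*(-28911) = -9887 + 28911 = 19024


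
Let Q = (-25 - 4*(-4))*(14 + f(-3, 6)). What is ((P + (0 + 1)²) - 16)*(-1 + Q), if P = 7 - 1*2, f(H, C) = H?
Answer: 1000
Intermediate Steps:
P = 5 (P = 7 - 2 = 5)
Q = -99 (Q = (-25 - 4*(-4))*(14 - 3) = (-25 + 16)*11 = -9*11 = -99)
((P + (0 + 1)²) - 16)*(-1 + Q) = ((5 + (0 + 1)²) - 16)*(-1 - 99) = ((5 + 1²) - 16)*(-100) = ((5 + 1) - 16)*(-100) = (6 - 16)*(-100) = -10*(-100) = 1000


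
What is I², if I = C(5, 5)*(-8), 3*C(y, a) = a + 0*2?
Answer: 1600/9 ≈ 177.78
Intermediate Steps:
C(y, a) = a/3 (C(y, a) = (a + 0*2)/3 = (a + 0)/3 = a/3)
I = -40/3 (I = ((⅓)*5)*(-8) = (5/3)*(-8) = -40/3 ≈ -13.333)
I² = (-40/3)² = 1600/9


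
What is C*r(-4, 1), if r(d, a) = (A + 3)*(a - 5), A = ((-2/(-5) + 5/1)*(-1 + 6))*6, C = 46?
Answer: -30360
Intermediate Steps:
A = 162 (A = ((-2*(-⅕) + 5*1)*5)*6 = ((⅖ + 5)*5)*6 = ((27/5)*5)*6 = 27*6 = 162)
r(d, a) = -825 + 165*a (r(d, a) = (162 + 3)*(a - 5) = 165*(-5 + a) = -825 + 165*a)
C*r(-4, 1) = 46*(-825 + 165*1) = 46*(-825 + 165) = 46*(-660) = -30360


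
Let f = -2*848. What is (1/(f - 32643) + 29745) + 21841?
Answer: 1771411653/34339 ≈ 51586.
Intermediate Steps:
f = -1696
(1/(f - 32643) + 29745) + 21841 = (1/(-1696 - 32643) + 29745) + 21841 = (1/(-34339) + 29745) + 21841 = (-1/34339 + 29745) + 21841 = 1021413554/34339 + 21841 = 1771411653/34339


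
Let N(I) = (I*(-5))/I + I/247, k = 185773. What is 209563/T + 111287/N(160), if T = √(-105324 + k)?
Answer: -27487889/1075 + 209563*√80449/80449 ≈ -24831.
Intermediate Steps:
T = √80449 (T = √(-105324 + 185773) = √80449 ≈ 283.64)
N(I) = -5 + I/247 (N(I) = (-5*I)/I + I*(1/247) = -5 + I/247)
209563/T + 111287/N(160) = 209563/(√80449) + 111287/(-5 + (1/247)*160) = 209563*(√80449/80449) + 111287/(-5 + 160/247) = 209563*√80449/80449 + 111287/(-1075/247) = 209563*√80449/80449 + 111287*(-247/1075) = 209563*√80449/80449 - 27487889/1075 = -27487889/1075 + 209563*√80449/80449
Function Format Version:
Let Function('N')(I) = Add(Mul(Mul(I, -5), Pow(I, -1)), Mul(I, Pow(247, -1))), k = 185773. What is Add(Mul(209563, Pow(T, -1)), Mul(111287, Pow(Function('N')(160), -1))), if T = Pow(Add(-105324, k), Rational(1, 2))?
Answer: Add(Rational(-27487889, 1075), Mul(Rational(209563, 80449), Pow(80449, Rational(1, 2)))) ≈ -24831.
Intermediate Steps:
T = Pow(80449, Rational(1, 2)) (T = Pow(Add(-105324, 185773), Rational(1, 2)) = Pow(80449, Rational(1, 2)) ≈ 283.64)
Function('N')(I) = Add(-5, Mul(Rational(1, 247), I)) (Function('N')(I) = Add(Mul(Mul(-5, I), Pow(I, -1)), Mul(I, Rational(1, 247))) = Add(-5, Mul(Rational(1, 247), I)))
Add(Mul(209563, Pow(T, -1)), Mul(111287, Pow(Function('N')(160), -1))) = Add(Mul(209563, Pow(Pow(80449, Rational(1, 2)), -1)), Mul(111287, Pow(Add(-5, Mul(Rational(1, 247), 160)), -1))) = Add(Mul(209563, Mul(Rational(1, 80449), Pow(80449, Rational(1, 2)))), Mul(111287, Pow(Add(-5, Rational(160, 247)), -1))) = Add(Mul(Rational(209563, 80449), Pow(80449, Rational(1, 2))), Mul(111287, Pow(Rational(-1075, 247), -1))) = Add(Mul(Rational(209563, 80449), Pow(80449, Rational(1, 2))), Mul(111287, Rational(-247, 1075))) = Add(Mul(Rational(209563, 80449), Pow(80449, Rational(1, 2))), Rational(-27487889, 1075)) = Add(Rational(-27487889, 1075), Mul(Rational(209563, 80449), Pow(80449, Rational(1, 2))))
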